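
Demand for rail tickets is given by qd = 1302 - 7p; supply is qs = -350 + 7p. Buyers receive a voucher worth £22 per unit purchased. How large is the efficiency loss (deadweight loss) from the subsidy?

Deadweight loss = £847

Pre-subsidy: 1302 - 7p = -350 + 7p gives p* = 118, q* = 476.
With the rebate, buyers effectively pay pb = ps − 22, where ps is the price sellers receive.
Demand in terms of ps becomes qd = 1302 − 7(ps − 22) = 1456 - 7ps. Setting this equal to supply: 1456 - 7ps = -350 + 7ps, so ps = 129.
Buyers pay pb = 129 − 22 = 107; q' = -350 + 7·129 = 553.
The subsidy expands output by 553 − 476 = 77 past the efficient level; on those units the gap between marginal cost and willingness to pay runs from 0 up to 22.
DWL = ½ × 22 × 77 = 847.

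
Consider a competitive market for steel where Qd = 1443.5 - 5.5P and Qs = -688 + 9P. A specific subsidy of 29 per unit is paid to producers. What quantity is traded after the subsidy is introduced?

Q' = 734

Pre-subsidy: 1443.5 - 5.5P = -688 + 9P gives P* = 147, Q* = 635.
With the subsidy, sellers receive Ps = Pb + 29 for each unit, where Pb is the price buyers pay.
Supply in terms of Pb becomes Qs = -688 + 9(Pb + 29) = -427 + 9Pb. Setting this equal to demand: 1443.5 - 5.5Pb = -427 + 9Pb, so Pb = 129.
Sellers receive Ps = 129 + 29 = 158; Q' = 1443.5 − 5.5·129 = 734.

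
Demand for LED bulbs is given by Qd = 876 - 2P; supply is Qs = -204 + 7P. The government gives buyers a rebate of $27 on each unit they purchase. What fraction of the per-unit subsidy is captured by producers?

Producer share = 2/9

Pre-subsidy: 876 - 2P = -204 + 7P gives P* = 120, Q* = 636.
With the rebate, buyers effectively pay Pb = Ps − 27, where Ps is the price sellers receive.
Demand in terms of Ps becomes Qd = 876 − 2(Ps − 27) = 930 - 2Ps. Setting this equal to supply: 930 - 2Ps = -204 + 7Ps, so Ps = 126.
Buyers pay Pb = 126 − 27 = 99; Q' = -204 + 7·126 = 678.
Buyers' price falls by P* − Pb = 120 − 99 = 21; sellers' price rises by Ps − P* = 126 − 120 = 6.
So producers capture 6/27 = 2/9 of each unit of subsidy.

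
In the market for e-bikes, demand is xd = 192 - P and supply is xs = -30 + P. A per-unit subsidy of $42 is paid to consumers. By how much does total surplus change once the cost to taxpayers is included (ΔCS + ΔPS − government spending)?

Pre-subsidy: 192 - P = -30 + P gives P* = 111, x* = 81.
With the rebate, buyers effectively pay Pb = Ps − 42, where Ps is the price sellers receive.
Demand in terms of Ps becomes xd = 192 − 1(Ps − 42) = 234 - Ps. Setting this equal to supply: 234 - Ps = -30 + Ps, so Ps = 132.
Buyers pay Pb = 132 − 42 = 90; x' = -30 + 1·132 = 102.
ΔCS = ½(81 + 102)(111 − 90) = 1921.5; ΔPS = ½(81 + 102)(132 − 111) = 1921.5.
Government spending = 42 × 102 = 4284.
Net change = 1921.5 + 1921.5 − 4284 = -441. The loss equals the DWL triangle ½·42·21.

Net change in total surplus = -$441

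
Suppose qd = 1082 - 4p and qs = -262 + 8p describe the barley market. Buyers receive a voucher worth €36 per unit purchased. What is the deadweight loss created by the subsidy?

Deadweight loss = €1728

Pre-subsidy: 1082 - 4p = -262 + 8p gives p* = 112, q* = 634.
With the rebate, buyers effectively pay pb = ps − 36, where ps is the price sellers receive.
Demand in terms of ps becomes qd = 1082 − 4(ps − 36) = 1226 - 4ps. Setting this equal to supply: 1226 - 4ps = -262 + 8ps, so ps = 124.
Buyers pay pb = 124 − 36 = 88; q' = -262 + 8·124 = 730.
The subsidy expands output by 730 − 634 = 96 past the efficient level; on those units the gap between marginal cost and willingness to pay runs from 0 up to 36.
DWL = ½ × 36 × 96 = 1728.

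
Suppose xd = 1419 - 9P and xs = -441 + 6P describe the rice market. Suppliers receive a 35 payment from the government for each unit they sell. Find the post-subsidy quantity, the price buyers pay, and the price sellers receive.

x' = 429; buyers pay 110; sellers receive 145

Pre-subsidy: 1419 - 9P = -441 + 6P gives P* = 124, x* = 303.
With the subsidy, sellers receive Ps = Pb + 35 for each unit, where Pb is the price buyers pay.
Supply in terms of Pb becomes xs = -441 + 6(Pb + 35) = -231 + 6Pb. Setting this equal to demand: 1419 - 9Pb = -231 + 6Pb, so Pb = 110.
Sellers receive Ps = 110 + 35 = 145; x' = 1419 − 9·110 = 429.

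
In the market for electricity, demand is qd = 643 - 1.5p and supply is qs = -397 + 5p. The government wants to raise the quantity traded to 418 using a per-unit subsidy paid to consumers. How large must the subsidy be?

Required subsidy s = 13 per unit

At q = 418, invert demand for the buyer price: pb = (643 − 418)/1.5 = 150; invert supply for the seller price: ps = (418 − (-397))/5 = 163.
The subsidy must fill the gap: s = ps − pb = 163 − 150 = 13.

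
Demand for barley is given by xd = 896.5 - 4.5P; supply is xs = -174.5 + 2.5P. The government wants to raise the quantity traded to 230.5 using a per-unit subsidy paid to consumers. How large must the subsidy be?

At x = 230.5, invert demand for the buyer price: Pb = (896.5 − 230.5)/4.5 = 148; invert supply for the seller price: Ps = (230.5 − (-174.5))/2.5 = 162.
The subsidy must fill the gap: s = Ps − Pb = 162 − 148 = 14.

Required subsidy s = 14 per unit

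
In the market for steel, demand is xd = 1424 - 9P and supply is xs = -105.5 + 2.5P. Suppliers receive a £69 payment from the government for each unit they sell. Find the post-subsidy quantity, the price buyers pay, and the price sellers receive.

Pre-subsidy: 1424 - 9P = -105.5 + 2.5P gives P* = 133, x* = 227.
With the subsidy, sellers receive Ps = Pb + 69 for each unit, where Pb is the price buyers pay.
Supply in terms of Pb becomes xs = -105.5 + 2.5(Pb + 69) = 67 + 2.5Pb. Setting this equal to demand: 1424 - 9Pb = 67 + 2.5Pb, so Pb = 118.
Sellers receive Ps = 118 + 69 = 187; x' = 1424 − 9·118 = 362.

x' = 362; buyers pay £118; sellers receive £187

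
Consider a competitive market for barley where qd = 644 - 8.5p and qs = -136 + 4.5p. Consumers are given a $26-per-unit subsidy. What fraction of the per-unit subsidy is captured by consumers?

Pre-subsidy: 644 - 8.5p = -136 + 4.5p gives p* = 60, q* = 134.
With the rebate, buyers effectively pay pb = ps − 26, where ps is the price sellers receive.
Demand in terms of ps becomes qd = 644 − 8.5(ps − 26) = 865 - 8.5ps. Setting this equal to supply: 865 - 8.5ps = -136 + 4.5ps, so ps = 77.
Buyers pay pb = 77 − 26 = 51; q' = -136 + 4.5·77 = 210.5.
Buyers' price falls by p* − pb = 60 − 51 = 9; sellers' price rises by ps − p* = 77 − 60 = 17.
So consumers capture 9/26 = 9/26 of each unit of subsidy.

Consumer share = 9/26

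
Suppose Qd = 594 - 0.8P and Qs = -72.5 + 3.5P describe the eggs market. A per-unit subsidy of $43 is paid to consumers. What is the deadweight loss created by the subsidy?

Deadweight loss = $602

Pre-subsidy: 594 - 0.8P = -72.5 + 3.5P gives P* = 155, Q* = 470.
With the rebate, buyers effectively pay Pb = Ps − 43, where Ps is the price sellers receive.
Demand in terms of Ps becomes Qd = 594 − 0.8(Ps − 43) = 628.4 - 0.8Ps. Setting this equal to supply: 628.4 - 0.8Ps = -72.5 + 3.5Ps, so Ps = 163.
Buyers pay Pb = 163 − 43 = 120; Q' = -72.5 + 3.5·163 = 498.
The subsidy expands output by 498 − 470 = 28 past the efficient level; on those units the gap between marginal cost and willingness to pay runs from 0 up to 43.
DWL = ½ × 43 × 28 = 602.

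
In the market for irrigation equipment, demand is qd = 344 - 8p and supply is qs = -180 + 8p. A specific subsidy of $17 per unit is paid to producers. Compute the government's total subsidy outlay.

Government cost = $2550

Pre-subsidy: 344 - 8p = -180 + 8p gives p* = 32.75, q* = 82.
With the subsidy, sellers receive ps = pb + 17 for each unit, where pb is the price buyers pay.
Supply in terms of pb becomes qs = -180 + 8(pb + 17) = -44 + 8pb. Setting this equal to demand: 344 - 8pb = -44 + 8pb, so pb = 24.25.
Sellers receive ps = 24.25 + 17 = 41.25; q' = 344 − 8·24.25 = 150.
Government outlay = subsidy × quantity = 17 × 150 = 2550.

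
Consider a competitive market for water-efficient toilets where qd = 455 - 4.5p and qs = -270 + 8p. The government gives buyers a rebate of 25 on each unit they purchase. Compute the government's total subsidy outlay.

Pre-subsidy: 455 - 4.5p = -270 + 8p gives p* = 58, q* = 194.
With the rebate, buyers effectively pay pb = ps − 25, where ps is the price sellers receive.
Demand in terms of ps becomes qd = 455 − 4.5(ps − 25) = 567.5 - 4.5ps. Setting this equal to supply: 567.5 - 4.5ps = -270 + 8ps, so ps = 67.
Buyers pay pb = 67 − 25 = 42; q' = -270 + 8·67 = 266.
Government outlay = subsidy × quantity = 25 × 266 = 6650.

Government cost = 6650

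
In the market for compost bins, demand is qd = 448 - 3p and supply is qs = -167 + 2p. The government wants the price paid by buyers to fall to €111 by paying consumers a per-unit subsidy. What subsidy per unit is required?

Required subsidy s = €30 per unit

At a buyer price of 111, quantity demanded is 448 − 3·111 = 115.
Sellers supply 115 only when they receive ps with -167 + 2·ps = 115, i.e. ps = 141.
s = ps − pb = 141 − 111 = 30.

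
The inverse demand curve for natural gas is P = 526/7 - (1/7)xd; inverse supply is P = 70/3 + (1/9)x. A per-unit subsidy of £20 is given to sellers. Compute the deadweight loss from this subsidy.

Deadweight loss = £787.5

Pre-subsidy: 526/7 - (1/7)x = 70/3 + (1/9)x gives x* = 204 and P* = 46.
With the subsidy, sellers receive Ps = Pb + 20 for each unit, where Pb is the price buyers pay.
On the curves, Pb = 526/7 - (1/7)x and Ps = 70/3 + (1/9)x; the wedge Ps − Pb = 20 gives 70/3 + (1/9)x − (526/7 - (1/7)x) = 20, so x' = 282.75.
Then Pb = 526/7 − (1/7)·282.75 = 34.75 and Ps = 70/3 + (1/9)·282.75 = 54.75.
The subsidy expands output by 282.75 − 204 = 78.75 past the efficient level; on those units the gap between marginal cost and willingness to pay runs from 0 up to 20.
DWL = ½ × 20 × 78.75 = 787.5.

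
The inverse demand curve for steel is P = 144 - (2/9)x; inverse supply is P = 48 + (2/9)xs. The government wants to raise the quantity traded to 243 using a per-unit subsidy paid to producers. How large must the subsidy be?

Required subsidy s = 12 per unit

At x = 243, from the demand curve buyers pay Pb = 144 − (2/9)·243 = 90; from the supply curve sellers need Ps = 48 + (2/9)·243 = 102.
The subsidy must fill the gap: s = Ps − Pb = 102 − 90 = 12.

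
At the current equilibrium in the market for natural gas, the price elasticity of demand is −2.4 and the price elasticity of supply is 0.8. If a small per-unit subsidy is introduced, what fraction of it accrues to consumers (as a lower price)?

For a small subsidy around the equilibrium, the benefit split depends on the relative slopes, which at a point are proportional to the elasticities.
Buyer share = εs/(εs + |εd|) = 0.8/(0.8 + 2.4) = 0.25; seller share = |εd|/(εs + |εd|) = 0.75.

Consumer share = 0.25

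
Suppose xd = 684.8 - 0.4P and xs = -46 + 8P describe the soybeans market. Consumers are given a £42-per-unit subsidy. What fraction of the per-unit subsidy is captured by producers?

Producer share = 1/21

Pre-subsidy: 684.8 - 0.4P = -46 + 8P gives P* = 87, x* = 650.
With the rebate, buyers effectively pay Pb = Ps − 42, where Ps is the price sellers receive.
Demand in terms of Ps becomes xd = 684.8 − 0.4(Ps − 42) = 701.6 - 0.4Ps. Setting this equal to supply: 701.6 - 0.4Ps = -46 + 8Ps, so Ps = 89.
Buyers pay Pb = 89 − 42 = 47; x' = -46 + 8·89 = 666.
Buyers' price falls by P* − Pb = 87 − 47 = 40; sellers' price rises by Ps − P* = 89 − 87 = 2.
So producers capture 2/42 = 1/21 of each unit of subsidy.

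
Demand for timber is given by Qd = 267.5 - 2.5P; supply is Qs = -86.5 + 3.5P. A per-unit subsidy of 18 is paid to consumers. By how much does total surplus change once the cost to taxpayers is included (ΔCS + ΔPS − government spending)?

Pre-subsidy: 267.5 - 2.5P = -86.5 + 3.5P gives P* = 59, Q* = 120.
With the rebate, buyers effectively pay Pb = Ps − 18, where Ps is the price sellers receive.
Demand in terms of Ps becomes Qd = 267.5 − 2.5(Ps − 18) = 312.5 - 2.5Ps. Setting this equal to supply: 312.5 - 2.5Ps = -86.5 + 3.5Ps, so Ps = 66.5.
Buyers pay Pb = 66.5 − 18 = 48.5; Q' = -86.5 + 3.5·66.5 = 146.25.
ΔCS = ½(120 + 146.25)(59 − 48.5) = 1397.8125; ΔPS = ½(120 + 146.25)(66.5 − 59) = 998.4375.
Government spending = 18 × 146.25 = 2632.5.
Net change = 1397.8125 + 998.4375 − 2632.5 = -236.25. The loss equals the DWL triangle ½·18·26.25.

Net change in total surplus = -236.25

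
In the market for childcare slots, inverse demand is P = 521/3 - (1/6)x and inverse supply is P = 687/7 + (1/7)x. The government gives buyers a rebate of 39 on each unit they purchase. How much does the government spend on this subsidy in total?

Government cost = 14430

Pre-subsidy: 521/3 - (1/6)x = 687/7 + (1/7)x gives x* = 244 and P* = 133.
With the rebate, buyers effectively pay Pb = Ps − 39, where Ps is the price sellers receive.
On the curves, Pb = 521/3 - (1/6)x and Ps = 687/7 + (1/7)x; the wedge Ps − Pb = 39 gives 687/7 + (1/7)x − (521/3 - (1/6)x) = 39, so x' = 370.
Then Pb = 521/3 − (1/6)·370 = 112 and Ps = 687/7 + (1/7)·370 = 151.
Government outlay = subsidy × quantity = 39 × 370 = 14430.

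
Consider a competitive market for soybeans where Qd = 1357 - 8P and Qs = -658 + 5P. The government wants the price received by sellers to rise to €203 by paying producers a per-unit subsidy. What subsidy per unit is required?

Required subsidy s = €78 per unit

At a seller price of 203, quantity supplied is -658 + 5·203 = 357.
Buyers absorb 357 only when they pay Pb with 1357 − 8·Pb = 357, i.e. Pb = 125.
s = Ps − Pb = 203 − 125 = 78.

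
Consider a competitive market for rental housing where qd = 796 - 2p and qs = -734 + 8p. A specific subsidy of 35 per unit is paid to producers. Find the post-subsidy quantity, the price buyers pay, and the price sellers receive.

Pre-subsidy: 796 - 2p = -734 + 8p gives p* = 153, q* = 490.
With the subsidy, sellers receive ps = pb + 35 for each unit, where pb is the price buyers pay.
Supply in terms of pb becomes qs = -734 + 8(pb + 35) = -454 + 8pb. Setting this equal to demand: 796 - 2pb = -454 + 8pb, so pb = 125.
Sellers receive ps = 125 + 35 = 160; q' = 796 − 2·125 = 546.

q' = 546; buyers pay 125; sellers receive 160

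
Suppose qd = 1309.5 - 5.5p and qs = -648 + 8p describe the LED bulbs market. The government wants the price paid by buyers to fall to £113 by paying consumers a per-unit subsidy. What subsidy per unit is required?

Required subsidy s = £54 per unit

At a buyer price of 113, quantity demanded is 1309.5 − 5.5·113 = 688.
Sellers supply 688 only when they receive ps with -648 + 8·ps = 688, i.e. ps = 167.
s = ps − pb = 167 − 113 = 54.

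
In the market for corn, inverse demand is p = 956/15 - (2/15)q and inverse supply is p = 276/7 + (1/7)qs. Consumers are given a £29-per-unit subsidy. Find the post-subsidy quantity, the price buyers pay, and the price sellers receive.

Pre-subsidy: 956/15 - (2/15)q = 276/7 + (1/7)q gives q* = 88 and p* = 52.
With the rebate, buyers effectively pay pb = ps − 29, where ps is the price sellers receive.
On the curves, pb = 956/15 - (2/15)q and ps = 276/7 + (1/7)q; the wedge ps − pb = 29 gives 276/7 + (1/7)q − (956/15 - (2/15)q) = 29, so q' = 193.
Then pb = 956/15 − (2/15)·193 = 38 and ps = 276/7 + (1/7)·193 = 67.

q' = 193; buyers pay £38; sellers receive £67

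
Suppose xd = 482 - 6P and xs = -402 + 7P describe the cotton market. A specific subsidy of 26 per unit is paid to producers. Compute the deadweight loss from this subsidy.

Pre-subsidy: 482 - 6P = -402 + 7P gives P* = 68, x* = 74.
With the subsidy, sellers receive Ps = Pb + 26 for each unit, where Pb is the price buyers pay.
Supply in terms of Pb becomes xs = -402 + 7(Pb + 26) = -220 + 7Pb. Setting this equal to demand: 482 - 6Pb = -220 + 7Pb, so Pb = 54.
Sellers receive Ps = 54 + 26 = 80; x' = 482 − 6·54 = 158.
The subsidy expands output by 158 − 74 = 84 past the efficient level; on those units the gap between marginal cost and willingness to pay runs from 0 up to 26.
DWL = ½ × 26 × 84 = 1092.

Deadweight loss = 1092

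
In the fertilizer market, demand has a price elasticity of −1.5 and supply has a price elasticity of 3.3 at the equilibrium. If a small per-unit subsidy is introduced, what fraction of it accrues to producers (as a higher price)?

For a small subsidy around the equilibrium, the benefit split depends on the relative slopes, which at a point are proportional to the elasticities.
Buyer share = εs/(εs + |εd|) = 3.3/(3.3 + 1.5) = 0.6875; seller share = |εd|/(εs + |εd|) = 0.3125.
So producers capture 0.3125 of the subsidy.

Producer share = 0.3125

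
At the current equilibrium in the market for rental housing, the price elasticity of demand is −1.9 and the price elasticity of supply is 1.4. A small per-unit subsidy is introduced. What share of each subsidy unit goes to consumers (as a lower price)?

For a small subsidy around the equilibrium, the benefit split depends on the relative slopes, which at a point are proportional to the elasticities.
Buyer share = εs/(εs + |εd|) = 1.4/(1.4 + 1.9) = 14/33; seller share = |εd|/(εs + |εd|) = 19/33.

Consumer share = 14/33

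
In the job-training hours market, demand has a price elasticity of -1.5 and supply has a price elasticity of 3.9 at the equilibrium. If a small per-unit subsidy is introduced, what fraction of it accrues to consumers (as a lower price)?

For a small subsidy around the equilibrium, the benefit split depends on the relative slopes, which at a point are proportional to the elasticities.
Buyer share = εs/(εs + |εd|) = 3.9/(3.9 + 1.5) = 13/18; seller share = |εd|/(εs + |εd|) = 5/18.

Consumer share = 13/18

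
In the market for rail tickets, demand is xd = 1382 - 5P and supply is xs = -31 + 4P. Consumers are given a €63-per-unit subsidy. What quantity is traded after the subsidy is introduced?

Pre-subsidy: 1382 - 5P = -31 + 4P gives P* = 157, x* = 597.
With the rebate, buyers effectively pay Pb = Ps − 63, where Ps is the price sellers receive.
Demand in terms of Ps becomes xd = 1382 − 5(Ps − 63) = 1697 - 5Ps. Setting this equal to supply: 1697 - 5Ps = -31 + 4Ps, so Ps = 192.
Buyers pay Pb = 192 − 63 = 129; x' = -31 + 4·192 = 737.

x' = 737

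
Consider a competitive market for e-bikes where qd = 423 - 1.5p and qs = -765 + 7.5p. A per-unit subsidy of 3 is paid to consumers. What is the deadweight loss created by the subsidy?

Pre-subsidy: 423 - 1.5p = -765 + 7.5p gives p* = 132, q* = 225.
With the rebate, buyers effectively pay pb = ps − 3, where ps is the price sellers receive.
Demand in terms of ps becomes qd = 423 − 1.5(ps − 3) = 427.5 - 1.5ps. Setting this equal to supply: 427.5 - 1.5ps = -765 + 7.5ps, so ps = 132.5.
Buyers pay pb = 132.5 − 3 = 129.5; q' = -765 + 7.5·132.5 = 228.75.
The subsidy expands output by 228.75 − 225 = 3.75 past the efficient level; on those units the gap between marginal cost and willingness to pay runs from 0 up to 3.
DWL = ½ × 3 × 3.75 = 5.625.

Deadweight loss = 5.625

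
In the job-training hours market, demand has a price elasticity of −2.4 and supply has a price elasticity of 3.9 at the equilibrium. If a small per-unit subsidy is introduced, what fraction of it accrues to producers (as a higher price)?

Producer share = 8/21

For a small subsidy around the equilibrium, the benefit split depends on the relative slopes, which at a point are proportional to the elasticities.
Buyer share = εs/(εs + |εd|) = 3.9/(3.9 + 2.4) = 13/21; seller share = |εd|/(εs + |εd|) = 8/21.
So producers capture 8/21 of the subsidy.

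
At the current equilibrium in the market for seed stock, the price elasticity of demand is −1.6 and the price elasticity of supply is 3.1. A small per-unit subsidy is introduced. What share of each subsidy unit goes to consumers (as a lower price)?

Consumer share = 31/47

For a small subsidy around the equilibrium, the benefit split depends on the relative slopes, which at a point are proportional to the elasticities.
Buyer share = εs/(εs + |εd|) = 3.1/(3.1 + 1.6) = 31/47; seller share = |εd|/(εs + |εd|) = 16/47.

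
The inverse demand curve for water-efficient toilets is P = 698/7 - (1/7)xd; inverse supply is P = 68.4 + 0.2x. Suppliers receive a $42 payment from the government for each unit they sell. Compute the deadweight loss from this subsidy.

Pre-subsidy: 698/7 - (1/7)x = 68.4 + 0.2x gives x* = 274/3 and P* = 260/3.
With the subsidy, sellers receive Ps = Pb + 42 for each unit, where Pb is the price buyers pay.
On the curves, Pb = 698/7 - (1/7)x and Ps = 68.4 + 0.2x; the wedge Ps − Pb = 42 gives 68.4 + 0.2x − (698/7 - (1/7)x) = 42, so x' = 1283/6.
Then Pb = 698/7 − (1/7)·(1283/6) = 415/6 and Ps = 68.4 + 0.2·(1283/6) = 667/6.
The subsidy expands output by 1283/6 − 274/3 = 122.5 past the efficient level; on those units the gap between marginal cost and willingness to pay runs from 0 up to 42.
DWL = ½ × 42 × 122.5 = 2572.5.

Deadweight loss = $2572.5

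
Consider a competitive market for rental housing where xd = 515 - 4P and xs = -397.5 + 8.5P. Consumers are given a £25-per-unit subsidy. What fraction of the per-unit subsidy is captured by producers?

Producer share = 0.32

Pre-subsidy: 515 - 4P = -397.5 + 8.5P gives P* = 73, x* = 223.
With the rebate, buyers effectively pay Pb = Ps − 25, where Ps is the price sellers receive.
Demand in terms of Ps becomes xd = 515 − 4(Ps − 25) = 615 - 4Ps. Setting this equal to supply: 615 - 4Ps = -397.5 + 8.5Ps, so Ps = 81.
Buyers pay Pb = 81 − 25 = 56; x' = -397.5 + 8.5·81 = 291.
Buyers' price falls by P* − Pb = 73 − 56 = 17; sellers' price rises by Ps − P* = 81 − 73 = 8.
So producers capture 8/25 = 0.32 of each unit of subsidy.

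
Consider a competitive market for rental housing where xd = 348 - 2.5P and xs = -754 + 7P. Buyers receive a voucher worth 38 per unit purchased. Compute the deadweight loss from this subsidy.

Deadweight loss = 1330

Pre-subsidy: 348 - 2.5P = -754 + 7P gives P* = 116, x* = 58.
With the rebate, buyers effectively pay Pb = Ps − 38, where Ps is the price sellers receive.
Demand in terms of Ps becomes xd = 348 − 2.5(Ps − 38) = 443 - 2.5Ps. Setting this equal to supply: 443 - 2.5Ps = -754 + 7Ps, so Ps = 126.
Buyers pay Pb = 126 − 38 = 88; x' = -754 + 7·126 = 128.
The subsidy expands output by 128 − 58 = 70 past the efficient level; on those units the gap between marginal cost and willingness to pay runs from 0 up to 38.
DWL = ½ × 38 × 70 = 1330.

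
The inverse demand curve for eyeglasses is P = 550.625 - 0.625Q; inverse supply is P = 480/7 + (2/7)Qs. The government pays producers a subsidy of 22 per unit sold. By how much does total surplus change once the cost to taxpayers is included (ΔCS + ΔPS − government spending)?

Pre-subsidy: 550.625 - 0.625Q = 480/7 + (2/7)Q gives Q* = 26995/51 and P* = 11210/51.
With the subsidy, sellers receive Ps = Pb + 22 for each unit, where Pb is the price buyers pay.
On the curves, Pb = 550.625 - 0.625Q and Ps = 480/7 + (2/7)Q; the wedge Ps − Pb = 22 gives 480/7 + (2/7)Q − (550.625 - 0.625Q) = 22, so Q' = 9409/17.
Then Pb = 550.625 − 0.625·(9409/17) = 3480/17 and Ps = 480/7 + (2/7)·(9409/17) = 3854/17.
ΔCS = ½(26995/51 + 9409/17)(11210/51 − 3480/17) = 21260470/2601; ΔPS = ½(26995/51 + 9409/17)(3854/17 − 11210/51) = 9719072/2601.
Government spending = 22 × 9409/17 = 206998/17.
Net change = 21260470/2601 + 9719072/2601 − 206998/17 = -13552/51. The loss equals the DWL triangle ½·22·1232/51.

Net change in total surplus = -13552/51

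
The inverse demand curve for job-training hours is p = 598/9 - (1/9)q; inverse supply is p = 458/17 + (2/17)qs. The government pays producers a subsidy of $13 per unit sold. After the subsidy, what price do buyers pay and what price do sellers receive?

Pre-subsidy: 598/9 - (1/9)q = 458/17 + (2/17)q gives q* = 6044/35 and p* = 1654/35.
With the subsidy, sellers receive ps = pb + 13 for each unit, where pb is the price buyers pay.
On the curves, pb = 598/9 - (1/9)q and ps = 458/17 + (2/17)q; the wedge ps − pb = 13 gives 458/17 + (2/17)q − (598/9 - (1/9)q) = 13, so q' = 8033/35.
Then pb = 598/9 − (1/9)·(8033/35) = 1433/35 and ps = 458/17 + (2/17)·(8033/35) = 1888/35.

Buyers pay 1433/35; sellers receive 1888/35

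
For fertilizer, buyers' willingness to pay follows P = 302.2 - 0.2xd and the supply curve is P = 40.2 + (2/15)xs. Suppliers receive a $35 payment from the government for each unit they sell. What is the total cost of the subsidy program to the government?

Pre-subsidy: 302.2 - 0.2x = 40.2 + (2/15)x gives x* = 786 and P* = 145.
With the subsidy, sellers receive Ps = Pb + 35 for each unit, where Pb is the price buyers pay.
On the curves, Pb = 302.2 - 0.2x and Ps = 40.2 + (2/15)x; the wedge Ps − Pb = 35 gives 40.2 + (2/15)x − (302.2 - 0.2x) = 35, so x' = 891.
Then Pb = 302.2 − 0.2·891 = 124 and Ps = 40.2 + (2/15)·891 = 159.
Government outlay = subsidy × quantity = 35 × 891 = 31185.

Government cost = $31185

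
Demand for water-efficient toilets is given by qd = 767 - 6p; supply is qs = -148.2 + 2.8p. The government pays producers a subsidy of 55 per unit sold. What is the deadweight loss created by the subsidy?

Pre-subsidy: 767 - 6p = -148.2 + 2.8p gives p* = 104, q* = 143.
With the subsidy, sellers receive ps = pb + 55 for each unit, where pb is the price buyers pay.
Supply in terms of pb becomes qs = -148.2 + 2.8(pb + 55) = 5.8 + 2.8pb. Setting this equal to demand: 767 - 6pb = 5.8 + 2.8pb, so pb = 86.5.
Sellers receive ps = 86.5 + 55 = 141.5; q' = 767 − 6·86.5 = 248.
The subsidy expands output by 248 − 143 = 105 past the efficient level; on those units the gap between marginal cost and willingness to pay runs from 0 up to 55.
DWL = ½ × 55 × 105 = 2887.5.

Deadweight loss = 2887.5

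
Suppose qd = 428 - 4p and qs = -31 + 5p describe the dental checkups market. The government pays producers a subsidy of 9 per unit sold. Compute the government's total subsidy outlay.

Government cost = 2196

Pre-subsidy: 428 - 4p = -31 + 5p gives p* = 51, q* = 224.
With the subsidy, sellers receive ps = pb + 9 for each unit, where pb is the price buyers pay.
Supply in terms of pb becomes qs = -31 + 5(pb + 9) = 14 + 5pb. Setting this equal to demand: 428 - 4pb = 14 + 5pb, so pb = 46.
Sellers receive ps = 46 + 9 = 55; q' = 428 − 4·46 = 244.
Government outlay = subsidy × quantity = 9 × 244 = 2196.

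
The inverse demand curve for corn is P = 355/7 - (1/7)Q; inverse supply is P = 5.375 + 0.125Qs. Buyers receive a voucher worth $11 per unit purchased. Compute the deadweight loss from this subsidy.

Pre-subsidy: 355/7 - (1/7)Q = 5.375 + 0.125Q gives Q* = 2539/15 and P* = 398/15.
With the rebate, buyers effectively pay Pb = Ps − 11, where Ps is the price sellers receive.
On the curves, Pb = 355/7 - (1/7)Q and Ps = 5.375 + 0.125Q; the wedge Ps − Pb = 11 gives 5.375 + 0.125Q − (355/7 - (1/7)Q) = 11, so Q' = 631/3.
Then Pb = 355/7 − (1/7)·(631/3) = 62/3 and Ps = 5.375 + 0.125·(631/3) = 95/3.
The subsidy expands output by 631/3 − 2539/15 = 616/15 past the efficient level; on those units the gap between marginal cost and willingness to pay runs from 0 up to 11.
DWL = ½ × 11 × 616/15 = 3388/15.

Deadweight loss = 3388/15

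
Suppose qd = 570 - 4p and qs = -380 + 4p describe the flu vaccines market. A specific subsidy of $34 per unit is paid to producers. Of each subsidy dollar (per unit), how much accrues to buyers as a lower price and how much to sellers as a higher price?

Pre-subsidy: 570 - 4p = -380 + 4p gives p* = 118.75, q* = 95.
With the subsidy, sellers receive ps = pb + 34 for each unit, where pb is the price buyers pay.
Supply in terms of pb becomes qs = -380 + 4(pb + 34) = -244 + 4pb. Setting this equal to demand: 570 - 4pb = -244 + 4pb, so pb = 101.75.
Sellers receive ps = 101.75 + 34 = 135.75; q' = 570 − 4·101.75 = 163.
Buyers' price falls by p* − pb = 118.75 − 101.75 = 17; sellers' price rises by ps − p* = 135.75 − 118.75 = 17.

Buyers gain $17 per unit; sellers gain $17 per unit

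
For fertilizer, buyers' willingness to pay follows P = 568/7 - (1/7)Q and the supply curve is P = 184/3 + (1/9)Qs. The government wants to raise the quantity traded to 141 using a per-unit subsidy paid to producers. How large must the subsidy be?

Required subsidy s = 16 per unit

At Q = 141, from the demand curve buyers pay Pb = 568/7 − (1/7)·141 = 61; from the supply curve sellers need Ps = 184/3 + (1/9)·141 = 77.
The subsidy must fill the gap: s = Ps − Pb = 77 − 61 = 16.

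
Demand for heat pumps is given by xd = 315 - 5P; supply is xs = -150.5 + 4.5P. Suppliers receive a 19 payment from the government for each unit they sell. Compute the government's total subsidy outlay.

Pre-subsidy: 315 - 5P = -150.5 + 4.5P gives P* = 49, x* = 70.
With the subsidy, sellers receive Ps = Pb + 19 for each unit, where Pb is the price buyers pay.
Supply in terms of Pb becomes xs = -150.5 + 4.5(Pb + 19) = -65 + 4.5Pb. Setting this equal to demand: 315 - 5Pb = -65 + 4.5Pb, so Pb = 40.
Sellers receive Ps = 40 + 19 = 59; x' = 315 − 5·40 = 115.
Government outlay = subsidy × quantity = 19 × 115 = 2185.

Government cost = 2185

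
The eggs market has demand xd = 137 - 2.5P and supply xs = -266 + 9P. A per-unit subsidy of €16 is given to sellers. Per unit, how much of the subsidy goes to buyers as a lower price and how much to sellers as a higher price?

Pre-subsidy: 137 - 2.5P = -266 + 9P gives P* = 806/23, x* = 1136/23.
With the subsidy, sellers receive Ps = Pb + 16 for each unit, where Pb is the price buyers pay.
Supply in terms of Pb becomes xs = -266 + 9(Pb + 16) = -122 + 9Pb. Setting this equal to demand: 137 - 2.5Pb = -122 + 9Pb, so Pb = 518/23.
Sellers receive Ps = 518/23 + 16 = 886/23; x' = 137 − 2.5·(518/23) = 1856/23.
Buyers' price falls by P* − Pb = 806/23 − 518/23 = 288/23; sellers' price rises by Ps − P* = 886/23 − 806/23 = 80/23.

Buyers gain 288/23 per unit; sellers gain 80/23 per unit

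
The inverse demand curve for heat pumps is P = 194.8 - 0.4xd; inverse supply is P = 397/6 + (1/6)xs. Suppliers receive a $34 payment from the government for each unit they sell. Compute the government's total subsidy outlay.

Government cost = $9758

Pre-subsidy: 194.8 - 0.4x = 397/6 + (1/6)x gives x* = 227 and P* = 104.
With the subsidy, sellers receive Ps = Pb + 34 for each unit, where Pb is the price buyers pay.
On the curves, Pb = 194.8 - 0.4x and Ps = 397/6 + (1/6)x; the wedge Ps − Pb = 34 gives 397/6 + (1/6)x − (194.8 - 0.4x) = 34, so x' = 287.
Then Pb = 194.8 − 0.4·287 = 80 and Ps = 397/6 + (1/6)·287 = 114.
Government outlay = subsidy × quantity = 34 × 287 = 9758.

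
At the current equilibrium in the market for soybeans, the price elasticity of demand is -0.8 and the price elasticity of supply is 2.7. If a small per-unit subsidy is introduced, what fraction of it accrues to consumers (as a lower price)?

Consumer share = 27/35

For a small subsidy around the equilibrium, the benefit split depends on the relative slopes, which at a point are proportional to the elasticities.
Buyer share = εs/(εs + |εd|) = 2.7/(2.7 + 0.8) = 27/35; seller share = |εd|/(εs + |εd|) = 8/35.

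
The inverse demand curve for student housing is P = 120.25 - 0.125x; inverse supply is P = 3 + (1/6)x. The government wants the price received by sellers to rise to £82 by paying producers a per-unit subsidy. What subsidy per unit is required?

At a seller price of 82, quantity supplied is -18 + 6·82 = 474.
Buyers absorb 474 only when they pay Pb = 120.25 − 0.125·474 = 61.
s = Ps − Pb = 82 − 61 = 21.

Required subsidy s = £21 per unit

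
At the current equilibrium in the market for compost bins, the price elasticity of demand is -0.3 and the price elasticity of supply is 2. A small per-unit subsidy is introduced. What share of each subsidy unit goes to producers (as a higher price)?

Producer share = 3/23

For a small subsidy around the equilibrium, the benefit split depends on the relative slopes, which at a point are proportional to the elasticities.
Buyer share = εs/(εs + |εd|) = 2/(2 + 0.3) = 20/23; seller share = |εd|/(εs + |εd|) = 3/23.
So producers capture 3/23 of the subsidy.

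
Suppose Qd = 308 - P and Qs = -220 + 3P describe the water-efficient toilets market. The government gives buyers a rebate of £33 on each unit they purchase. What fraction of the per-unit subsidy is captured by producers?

Pre-subsidy: 308 - P = -220 + 3P gives P* = 132, Q* = 176.
With the rebate, buyers effectively pay Pb = Ps − 33, where Ps is the price sellers receive.
Demand in terms of Ps becomes Qd = 308 − 1(Ps − 33) = 341 - Ps. Setting this equal to supply: 341 - Ps = -220 + 3Ps, so Ps = 140.25.
Buyers pay Pb = 140.25 − 33 = 107.25; Q' = -220 + 3·140.25 = 200.75.
Buyers' price falls by P* − Pb = 132 − 107.25 = 24.75; sellers' price rises by Ps − P* = 140.25 − 132 = 8.25.
So producers capture 8.25/33 = 0.25 of each unit of subsidy.

Producer share = 0.25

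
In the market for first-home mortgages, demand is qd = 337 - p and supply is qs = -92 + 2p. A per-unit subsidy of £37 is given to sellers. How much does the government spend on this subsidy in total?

Pre-subsidy: 337 - p = -92 + 2p gives p* = 143, q* = 194.
With the subsidy, sellers receive ps = pb + 37 for each unit, where pb is the price buyers pay.
Supply in terms of pb becomes qs = -92 + 2(pb + 37) = -18 + 2pb. Setting this equal to demand: 337 - pb = -18 + 2pb, so pb = 355/3.
Sellers receive ps = 355/3 + 37 = 466/3; q' = 337 − 1·(355/3) = 656/3.
Government outlay = subsidy × quantity = 37 × 656/3 = 24272/3.

Government cost = 24272/3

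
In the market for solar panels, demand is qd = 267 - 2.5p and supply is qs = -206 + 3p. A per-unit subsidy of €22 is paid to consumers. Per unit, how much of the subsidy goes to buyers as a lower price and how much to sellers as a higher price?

Buyers gain €12 per unit; sellers gain €10 per unit

Pre-subsidy: 267 - 2.5p = -206 + 3p gives p* = 86, q* = 52.
With the rebate, buyers effectively pay pb = ps − 22, where ps is the price sellers receive.
Demand in terms of ps becomes qd = 267 − 2.5(ps − 22) = 322 - 2.5ps. Setting this equal to supply: 322 - 2.5ps = -206 + 3ps, so ps = 96.
Buyers pay pb = 96 − 22 = 74; q' = -206 + 3·96 = 82.
Buyers' price falls by p* − pb = 86 − 74 = 12; sellers' price rises by ps − p* = 96 − 86 = 10.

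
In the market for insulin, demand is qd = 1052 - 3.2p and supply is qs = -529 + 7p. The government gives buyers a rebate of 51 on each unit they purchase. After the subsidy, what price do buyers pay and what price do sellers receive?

Buyers pay 120; sellers receive 171

Pre-subsidy: 1052 - 3.2p = -529 + 7p gives p* = 155, q* = 556.
With the rebate, buyers effectively pay pb = ps − 51, where ps is the price sellers receive.
Demand in terms of ps becomes qd = 1052 − 3.2(ps − 51) = 1215.2 - 3.2ps. Setting this equal to supply: 1215.2 - 3.2ps = -529 + 7ps, so ps = 171.
Buyers pay pb = 171 − 51 = 120; q' = -529 + 7·171 = 668.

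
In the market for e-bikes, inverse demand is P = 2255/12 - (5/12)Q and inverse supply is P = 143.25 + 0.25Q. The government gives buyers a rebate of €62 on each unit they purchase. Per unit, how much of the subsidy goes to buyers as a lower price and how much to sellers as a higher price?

Buyers gain €38.75 per unit; sellers gain €23.25 per unit

Pre-subsidy: 2255/12 - (5/12)Q = 143.25 + 0.25Q gives Q* = 67 and P* = 160.
With the rebate, buyers effectively pay Pb = Ps − 62, where Ps is the price sellers receive.
On the curves, Pb = 2255/12 - (5/12)Q and Ps = 143.25 + 0.25Q; the wedge Ps − Pb = 62 gives 143.25 + 0.25Q − (2255/12 - (5/12)Q) = 62, so Q' = 160.
Then Pb = 2255/12 − (5/12)·160 = 121.25 and Ps = 143.25 + 0.25·160 = 183.25.
Buyers' price falls by P* − Pb = 160 − 121.25 = 38.75; sellers' price rises by Ps − P* = 183.25 − 160 = 23.25.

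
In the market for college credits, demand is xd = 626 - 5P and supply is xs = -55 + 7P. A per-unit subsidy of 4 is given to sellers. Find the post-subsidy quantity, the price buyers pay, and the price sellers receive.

x' = 4247/12; buyers pay 653/12; sellers receive 701/12

Pre-subsidy: 626 - 5P = -55 + 7P gives P* = 56.75, x* = 342.25.
With the subsidy, sellers receive Ps = Pb + 4 for each unit, where Pb is the price buyers pay.
Supply in terms of Pb becomes xs = -55 + 7(Pb + 4) = -27 + 7Pb. Setting this equal to demand: 626 - 5Pb = -27 + 7Pb, so Pb = 653/12.
Sellers receive Ps = 653/12 + 4 = 701/12; x' = 626 − 5·(653/12) = 4247/12.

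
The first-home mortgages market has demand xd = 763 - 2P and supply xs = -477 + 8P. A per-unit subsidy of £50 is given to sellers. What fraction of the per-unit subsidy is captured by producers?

Pre-subsidy: 763 - 2P = -477 + 8P gives P* = 124, x* = 515.
With the subsidy, sellers receive Ps = Pb + 50 for each unit, where Pb is the price buyers pay.
Supply in terms of Pb becomes xs = -477 + 8(Pb + 50) = -77 + 8Pb. Setting this equal to demand: 763 - 2Pb = -77 + 8Pb, so Pb = 84.
Sellers receive Ps = 84 + 50 = 134; x' = 763 − 2·84 = 595.
Buyers' price falls by P* − Pb = 124 − 84 = 40; sellers' price rises by Ps − P* = 134 − 124 = 10.
So producers capture 10/50 = 0.2 of each unit of subsidy.

Producer share = 0.2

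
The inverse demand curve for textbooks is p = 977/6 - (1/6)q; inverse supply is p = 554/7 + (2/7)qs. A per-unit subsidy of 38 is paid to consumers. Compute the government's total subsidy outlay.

Pre-subsidy: 977/6 - (1/6)q = 554/7 + (2/7)q gives q* = 185 and p* = 132.
With the rebate, buyers effectively pay pb = ps − 38, where ps is the price sellers receive.
On the curves, pb = 977/6 - (1/6)q and ps = 554/7 + (2/7)q; the wedge ps − pb = 38 gives 554/7 + (2/7)q − (977/6 - (1/6)q) = 38, so q' = 269.
Then pb = 977/6 − (1/6)·269 = 118 and ps = 554/7 + (2/7)·269 = 156.
Government outlay = subsidy × quantity = 38 × 269 = 10222.

Government cost = 10222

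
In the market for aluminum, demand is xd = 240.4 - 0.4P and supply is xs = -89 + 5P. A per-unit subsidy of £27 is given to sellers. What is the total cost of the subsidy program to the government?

Pre-subsidy: 240.4 - 0.4P = -89 + 5P gives P* = 61, x* = 216.
With the subsidy, sellers receive Ps = Pb + 27 for each unit, where Pb is the price buyers pay.
Supply in terms of Pb becomes xs = -89 + 5(Pb + 27) = 46 + 5Pb. Setting this equal to demand: 240.4 - 0.4Pb = 46 + 5Pb, so Pb = 36.
Sellers receive Ps = 36 + 27 = 63; x' = 240.4 − 0.4·36 = 226.
Government outlay = subsidy × quantity = 27 × 226 = 6102.

Government cost = £6102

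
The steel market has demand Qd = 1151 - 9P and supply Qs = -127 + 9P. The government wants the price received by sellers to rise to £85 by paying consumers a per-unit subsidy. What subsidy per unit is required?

Required subsidy s = £28 per unit

At a seller price of 85, quantity supplied is -127 + 9·85 = 638.
Buyers absorb 638 only when they pay Pb with 1151 − 9·Pb = 638, i.e. Pb = 57.
s = Ps − Pb = 85 − 57 = 28.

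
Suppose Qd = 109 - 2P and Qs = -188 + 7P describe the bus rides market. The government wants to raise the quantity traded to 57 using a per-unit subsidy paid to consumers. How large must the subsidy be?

At Q = 57, invert demand for the buyer price: Pb = (109 − 57)/2 = 26; invert supply for the seller price: Ps = (57 − (-188))/7 = 35.
The subsidy must fill the gap: s = Ps − Pb = 35 − 26 = 9.

Required subsidy s = 9 per unit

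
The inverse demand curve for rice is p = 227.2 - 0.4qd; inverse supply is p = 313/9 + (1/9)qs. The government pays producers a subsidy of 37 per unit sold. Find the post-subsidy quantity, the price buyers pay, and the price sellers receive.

Pre-subsidy: 227.2 - 0.4q = 313/9 + (1/9)q gives q* = 8659/23 and p* = 1762/23.
With the subsidy, sellers receive ps = pb + 37 for each unit, where pb is the price buyers pay.
On the curves, pb = 227.2 - 0.4q and ps = 313/9 + (1/9)q; the wedge ps − pb = 37 gives 313/9 + (1/9)q − (227.2 - 0.4q) = 37, so q' = 10324/23.
Then pb = 227.2 − 0.4·(10324/23) = 1096/23 and ps = 313/9 + (1/9)·(10324/23) = 1947/23.

q' = 10324/23; buyers pay 1096/23; sellers receive 1947/23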